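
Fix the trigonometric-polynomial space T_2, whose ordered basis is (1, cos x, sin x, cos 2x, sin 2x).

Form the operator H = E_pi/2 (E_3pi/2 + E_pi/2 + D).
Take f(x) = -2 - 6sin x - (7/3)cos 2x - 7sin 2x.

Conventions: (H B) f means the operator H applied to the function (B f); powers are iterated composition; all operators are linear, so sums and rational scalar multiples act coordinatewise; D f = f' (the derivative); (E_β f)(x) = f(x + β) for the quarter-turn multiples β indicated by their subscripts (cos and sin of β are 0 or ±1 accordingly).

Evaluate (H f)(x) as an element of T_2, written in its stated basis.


the image equals g(x) = -4 + 6sin x + (28/3)cos 2x - (56/3)sin 2x

E_3pi/2 f = -2 + 6cos x + (7/3)cos 2x + 7sin 2x
E_pi/2 f = -2 - 6cos x + (7/3)cos 2x + 7sin 2x
D f = -6cos x - 14cos 2x + (14/3)sin 2x
(E_3pi/2 + E_pi/2 + D) f = -4 - 6cos x - (28/3)cos 2x + (56/3)sin 2x
E_pi/2 (E_3pi/2 + E_pi/2 + D) f = -4 + 6sin x + (28/3)cos 2x - (56/3)sin 2x


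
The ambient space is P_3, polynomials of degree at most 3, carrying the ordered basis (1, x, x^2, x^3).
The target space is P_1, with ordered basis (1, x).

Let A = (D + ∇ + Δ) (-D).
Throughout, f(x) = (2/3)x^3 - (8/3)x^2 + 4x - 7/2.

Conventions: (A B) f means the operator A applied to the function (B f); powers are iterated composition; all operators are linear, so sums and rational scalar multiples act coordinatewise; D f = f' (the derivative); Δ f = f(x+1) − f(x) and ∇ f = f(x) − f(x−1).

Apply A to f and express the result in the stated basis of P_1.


D f = 2x^2 - (16/3)x + 4
(-D) f = -2x^2 + (16/3)x - 4
D (-D) f = -4x + 16/3
∇ (-D) f = -4x + 22/3
Δ (-D) f = -4x + 10/3
(D + ∇ + Δ) (-D) f = -12x + 16

g(x) = -12x + 16


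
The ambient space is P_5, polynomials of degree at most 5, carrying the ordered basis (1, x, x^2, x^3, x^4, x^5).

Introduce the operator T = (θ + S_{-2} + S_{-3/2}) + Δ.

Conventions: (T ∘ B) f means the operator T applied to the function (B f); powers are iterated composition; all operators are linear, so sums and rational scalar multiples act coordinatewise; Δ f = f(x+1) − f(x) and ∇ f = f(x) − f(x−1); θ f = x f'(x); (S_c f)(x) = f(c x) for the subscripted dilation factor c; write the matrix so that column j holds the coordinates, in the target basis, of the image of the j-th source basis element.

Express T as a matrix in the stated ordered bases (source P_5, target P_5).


the matrix is [[2, 1, 1, 1, 1, 1]; [0, -5/2, 2, 3, 4, 5]; [0, 0, 33/4, 3, 6, 10]; [0, 0, 0, -67/8, 4, 10]; [0, 0, 0, 0, 401/16, 5]; [0, 0, 0, 0, 0, -1107/32]] (rows listed top to bottom)

image of 1: 2
image of x: -(5/2)x + 1
image of x^2: (33/4)x^2 + 2x + 1
image of x^3: -(67/8)x^3 + 3x^2 + 3x + 1
image of x^4: (401/16)x^4 + 4x^3 + 6x^2 + 4x + 1
image of x^5: -(1107/32)x^5 + 5x^4 + 10x^3 + 10x^2 + 5x + 1
each image's coordinates form column j of the matrix


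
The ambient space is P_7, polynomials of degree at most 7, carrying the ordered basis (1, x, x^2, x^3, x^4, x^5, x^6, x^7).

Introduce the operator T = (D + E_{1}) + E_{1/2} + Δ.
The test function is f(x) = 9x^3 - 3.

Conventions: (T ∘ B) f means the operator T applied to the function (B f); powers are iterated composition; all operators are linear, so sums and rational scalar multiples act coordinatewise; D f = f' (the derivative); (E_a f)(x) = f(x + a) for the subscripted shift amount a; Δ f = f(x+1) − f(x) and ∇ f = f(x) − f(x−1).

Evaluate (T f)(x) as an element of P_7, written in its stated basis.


D f = 27x^2
E_{1} f = 9x^3 + 27x^2 + 27x + 6
(D + E_{1}) f = 9x^3 + 54x^2 + 27x + 6
E_{1/2} f = 9x^3 + (27/2)x^2 + (27/4)x - 15/8
Δ f = 27x^2 + 27x + 9
((D + E_{1}) + E_{1/2} + Δ) f = 18x^3 + (189/2)x^2 + (243/4)x + 105/8

g(x) = 18x^3 + (189/2)x^2 + (243/4)x + 105/8


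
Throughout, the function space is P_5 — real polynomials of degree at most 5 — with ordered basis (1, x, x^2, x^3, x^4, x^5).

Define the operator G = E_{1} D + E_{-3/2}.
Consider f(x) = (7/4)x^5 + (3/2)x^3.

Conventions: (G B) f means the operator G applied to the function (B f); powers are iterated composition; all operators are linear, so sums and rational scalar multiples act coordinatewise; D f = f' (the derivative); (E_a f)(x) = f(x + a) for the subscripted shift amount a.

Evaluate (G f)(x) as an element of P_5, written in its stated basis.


D f = (35/4)x^4 + (9/2)x^2
E_{1} D f = (35/4)x^4 + 35x^3 + 57x^2 + 44x + 53/4
E_{-3/2} f = (7/4)x^5 - (105/8)x^4 + (327/8)x^3 - (1053/16)x^2 + (3483/64)x - 2349/128
(E_{1} D + E_{-3/2}) f = (7/4)x^5 - (35/8)x^4 + (607/8)x^3 - (141/16)x^2 + (6299/64)x - 653/128

the result is g(x) = (7/4)x^5 - (35/8)x^4 + (607/8)x^3 - (141/16)x^2 + (6299/64)x - 653/128


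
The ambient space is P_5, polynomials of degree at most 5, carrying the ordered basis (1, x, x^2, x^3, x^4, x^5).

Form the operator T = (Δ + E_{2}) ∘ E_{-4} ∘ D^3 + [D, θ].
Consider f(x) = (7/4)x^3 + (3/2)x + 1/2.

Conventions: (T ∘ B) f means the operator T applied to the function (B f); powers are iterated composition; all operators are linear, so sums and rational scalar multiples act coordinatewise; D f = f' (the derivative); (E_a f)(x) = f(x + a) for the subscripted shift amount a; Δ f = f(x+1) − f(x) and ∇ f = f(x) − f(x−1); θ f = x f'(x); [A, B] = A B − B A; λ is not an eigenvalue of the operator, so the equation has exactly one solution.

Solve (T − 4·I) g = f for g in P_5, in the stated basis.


the image equals g(x) = -(7/16)x^3 - (21/64)x^2 - (69/128)x - 469/512

write g with unknown coordinates in the stated basis and equate coefficients in (T − 4·I) g = f
solving from the highest basis element down gives g = -(7/16)x^3 - (21/64)x^2 - (69/128)x - 469/512
check: T g = -(21/16)x^2 - (21/32)x - 405/128
so T g − 4·g = (7/4)x^3 + (3/2)x + 1/2 = f ✓


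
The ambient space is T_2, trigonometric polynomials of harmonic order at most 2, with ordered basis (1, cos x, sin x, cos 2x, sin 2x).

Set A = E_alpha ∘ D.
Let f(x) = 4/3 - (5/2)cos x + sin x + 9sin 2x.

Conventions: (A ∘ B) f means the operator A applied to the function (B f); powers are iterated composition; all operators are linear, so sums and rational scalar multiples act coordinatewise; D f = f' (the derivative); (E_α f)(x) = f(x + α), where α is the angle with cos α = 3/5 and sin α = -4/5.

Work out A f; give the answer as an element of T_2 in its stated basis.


D f = cos x + (5/2)sin x + 18cos 2x
E_alpha D f = -(7/5)cos x + (23/10)sin x - (126/25)cos 2x + (432/25)sin 2x

the image equals g(x) = -(7/5)cos x + (23/10)sin x - (126/25)cos 2x + (432/25)sin 2x


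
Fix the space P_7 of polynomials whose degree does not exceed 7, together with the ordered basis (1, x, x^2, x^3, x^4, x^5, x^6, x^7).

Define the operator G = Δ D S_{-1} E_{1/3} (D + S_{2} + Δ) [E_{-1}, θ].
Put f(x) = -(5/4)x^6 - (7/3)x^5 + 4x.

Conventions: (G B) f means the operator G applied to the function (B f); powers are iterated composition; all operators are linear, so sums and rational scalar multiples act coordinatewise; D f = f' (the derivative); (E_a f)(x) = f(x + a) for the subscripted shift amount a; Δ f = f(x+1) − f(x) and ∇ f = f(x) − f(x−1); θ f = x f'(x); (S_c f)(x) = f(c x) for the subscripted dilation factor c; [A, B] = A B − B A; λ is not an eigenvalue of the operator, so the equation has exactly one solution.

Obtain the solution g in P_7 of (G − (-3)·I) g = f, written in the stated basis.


write g with unknown coordinates in the stated basis and equate coefficients in (G − (-3)·I) g = f
solving from the highest basis element down gives g = -(5/12)x^6 - (7/9)x^5 + (1600/3)x^3 + (6460/9)x^2 + (10606/27)x + 117085/27
check: G g = -1600x^3 - (6460/3)x^2 - (10570/9)x - 117085/9
so G g − (-3)·g = -(5/4)x^6 - (7/3)x^5 + 4x = f ✓

the result is g(x) = -(5/12)x^6 - (7/9)x^5 + (1600/3)x^3 + (6460/9)x^2 + (10606/27)x + 117085/27


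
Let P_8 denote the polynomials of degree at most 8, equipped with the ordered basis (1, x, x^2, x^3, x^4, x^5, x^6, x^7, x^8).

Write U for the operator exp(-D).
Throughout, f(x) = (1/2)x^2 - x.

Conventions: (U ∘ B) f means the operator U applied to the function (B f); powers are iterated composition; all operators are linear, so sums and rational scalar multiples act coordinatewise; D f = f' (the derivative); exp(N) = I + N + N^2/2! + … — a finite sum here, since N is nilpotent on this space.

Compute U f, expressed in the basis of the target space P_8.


order-1 term: -x + 1
order-2 term: 1/2
the series for exp(-D) f terminates at order 2
exp(-D) f = (1/2)x^2 - 2x + 3/2

the image equals g(x) = (1/2)x^2 - 2x + 3/2


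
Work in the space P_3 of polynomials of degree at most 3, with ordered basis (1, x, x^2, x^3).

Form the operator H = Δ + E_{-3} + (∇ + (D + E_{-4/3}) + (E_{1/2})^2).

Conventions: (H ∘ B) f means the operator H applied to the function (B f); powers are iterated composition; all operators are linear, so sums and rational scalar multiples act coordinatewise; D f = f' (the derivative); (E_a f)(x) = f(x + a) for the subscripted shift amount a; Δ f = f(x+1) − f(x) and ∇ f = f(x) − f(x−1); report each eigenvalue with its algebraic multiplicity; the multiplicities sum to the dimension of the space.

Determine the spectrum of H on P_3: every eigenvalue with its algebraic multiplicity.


image of 1: 3
image of x: 3x - 1/3
image of x^2: 3x^2 - (2/3)x + 106/9
image of x^3: 3x^3 - x^2 + (106/3)x - 712/27
the matrix is upper triangular; its diagonal is (3, 3, 3, 3)
for a triangular matrix the eigenvalues are the diagonal entries, with algebraic multiplicity their repetition count

λ = 3 (multiplicity 4)


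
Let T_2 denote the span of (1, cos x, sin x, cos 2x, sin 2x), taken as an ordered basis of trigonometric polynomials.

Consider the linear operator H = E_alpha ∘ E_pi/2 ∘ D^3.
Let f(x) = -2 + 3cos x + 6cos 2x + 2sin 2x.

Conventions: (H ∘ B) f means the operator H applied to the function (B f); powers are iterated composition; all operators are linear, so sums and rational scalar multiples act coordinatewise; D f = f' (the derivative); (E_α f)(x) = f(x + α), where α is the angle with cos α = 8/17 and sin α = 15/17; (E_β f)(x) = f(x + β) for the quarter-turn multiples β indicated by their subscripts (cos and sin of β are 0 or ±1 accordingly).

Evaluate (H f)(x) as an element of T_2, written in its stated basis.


D f = -3sin x + 4cos 2x - 12sin 2x
D D f = -3cos x - 24cos 2x - 8sin 2x
D D D f = 3sin x - 16cos 2x + 48sin 2x
E_pi/2 D^3 f = 3cos x + 16cos 2x - 48sin 2x
E_alpha E_pi/2 D^3 f = (24/17)cos x - (45/17)sin x - (14096/289)cos 2x + (3888/289)sin 2x

the result is g(x) = (24/17)cos x - (45/17)sin x - (14096/289)cos 2x + (3888/289)sin 2x


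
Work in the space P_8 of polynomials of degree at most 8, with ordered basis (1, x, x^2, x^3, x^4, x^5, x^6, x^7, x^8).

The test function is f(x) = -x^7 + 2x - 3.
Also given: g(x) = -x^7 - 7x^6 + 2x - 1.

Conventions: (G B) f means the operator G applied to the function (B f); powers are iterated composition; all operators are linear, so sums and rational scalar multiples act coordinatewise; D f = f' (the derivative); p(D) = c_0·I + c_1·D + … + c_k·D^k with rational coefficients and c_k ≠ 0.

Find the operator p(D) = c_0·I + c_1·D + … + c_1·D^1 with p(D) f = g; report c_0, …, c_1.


p(D) = I + D, i.e. c_0 = 1, c_1 = 1

D^0 f = -x^7 + 2x - 3
D^1 f = -7x^6 + 2
matching coefficients of g against c_0 f + c_1 Df + … from the top degree down determines the c_i
solution: c_0 = 1, c_1 = 1


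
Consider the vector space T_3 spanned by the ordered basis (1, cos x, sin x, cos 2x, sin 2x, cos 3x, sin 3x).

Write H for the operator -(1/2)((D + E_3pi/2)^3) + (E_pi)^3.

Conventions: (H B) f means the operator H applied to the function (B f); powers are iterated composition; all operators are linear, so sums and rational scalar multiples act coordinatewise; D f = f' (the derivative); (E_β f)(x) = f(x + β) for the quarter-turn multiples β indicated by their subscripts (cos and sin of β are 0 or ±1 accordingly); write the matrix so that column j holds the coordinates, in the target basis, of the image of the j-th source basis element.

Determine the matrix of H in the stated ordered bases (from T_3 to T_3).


image of 1: 1/2
image of cos x: -cos x
image of sin x: -sin x
image of cos 2x: -(9/2)cos 2x - sin 2x
image of sin 2x: cos 2x - (9/2)sin 2x
image of cos 3x: -cos 3x - 32sin 3x
image of sin 3x: 32cos 3x - sin 3x
each image's coordinates form column j of the matrix

the matrix is [[1/2, 0, 0, 0, 0, 0, 0]; [0, -1, 0, 0, 0, 0, 0]; [0, 0, -1, 0, 0, 0, 0]; [0, 0, 0, -9/2, 1, 0, 0]; [0, 0, 0, -1, -9/2, 0, 0]; [0, 0, 0, 0, 0, -1, 32]; [0, 0, 0, 0, 0, -32, -1]] (rows listed top to bottom)


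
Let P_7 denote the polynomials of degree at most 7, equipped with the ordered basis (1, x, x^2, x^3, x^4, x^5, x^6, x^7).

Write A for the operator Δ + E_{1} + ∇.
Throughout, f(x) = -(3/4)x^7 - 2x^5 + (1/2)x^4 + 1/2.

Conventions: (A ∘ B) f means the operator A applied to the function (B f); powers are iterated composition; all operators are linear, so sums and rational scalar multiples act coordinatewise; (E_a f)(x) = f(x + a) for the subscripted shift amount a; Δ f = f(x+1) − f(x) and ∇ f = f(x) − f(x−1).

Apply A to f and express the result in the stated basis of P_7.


the image equals g(x) = -(3/4)x^7 - (63/4)x^6 - (71/4)x^5 - (433/4)x^4 - (161/4)x^3 - (417/4)x^2 - (37/4)x - 29/4

Δ f = -(21/4)x^6 - (63/4)x^5 - (145/4)x^4 - (177/4)x^3 - (131/4)x^2 - (53/4)x - 9/4
E_{1} f = -(3/4)x^7 - (21/4)x^6 - (71/4)x^5 - (143/4)x^4 - (177/4)x^3 - (131/4)x^2 - (53/4)x - 7/4
∇ f = -(21/4)x^6 + (63/4)x^5 - (145/4)x^4 + (193/4)x^3 - (155/4)x^2 + (69/4)x - 13/4
(Δ + E_{1} + ∇) f = -(3/4)x^7 - (63/4)x^6 - (71/4)x^5 - (433/4)x^4 - (161/4)x^3 - (417/4)x^2 - (37/4)x - 29/4


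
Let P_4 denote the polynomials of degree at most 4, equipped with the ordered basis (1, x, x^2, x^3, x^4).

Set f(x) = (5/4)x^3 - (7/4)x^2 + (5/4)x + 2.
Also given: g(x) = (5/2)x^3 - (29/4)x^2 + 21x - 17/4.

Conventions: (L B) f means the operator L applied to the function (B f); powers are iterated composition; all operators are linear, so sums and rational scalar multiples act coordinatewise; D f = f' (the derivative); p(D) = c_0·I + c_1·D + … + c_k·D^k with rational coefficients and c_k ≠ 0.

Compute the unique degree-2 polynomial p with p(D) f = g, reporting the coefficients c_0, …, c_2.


D^0 f = (5/4)x^3 - (7/4)x^2 + (5/4)x + 2
D^1 f = (15/4)x^2 - (7/2)x + 5/4
D^2 f = (15/2)x - 7/2
matching coefficients of g against c_0 f + c_1 Df + … from the top degree down determines the c_i
solution: c_0 = 2, c_1 = -1, c_2 = 2

p(D) = 2·I − D + 2·D^2, i.e. c_0 = 2, c_1 = -1, c_2 = 2


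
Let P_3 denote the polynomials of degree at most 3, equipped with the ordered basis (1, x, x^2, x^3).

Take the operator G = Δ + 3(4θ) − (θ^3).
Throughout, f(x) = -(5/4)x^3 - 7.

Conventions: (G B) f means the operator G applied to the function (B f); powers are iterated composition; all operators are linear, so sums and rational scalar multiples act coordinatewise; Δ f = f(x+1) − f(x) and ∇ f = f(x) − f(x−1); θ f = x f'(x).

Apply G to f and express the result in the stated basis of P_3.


g(x) = -(45/4)x^3 - (15/4)x^2 - (15/4)x - 5/4

Δ f = -(15/4)x^2 - (15/4)x - 5/4
θ f = -(15/4)x^3
(4θ) f = -15x^3
(3(4θ)) f = -45x^3
θ f = -(15/4)x^3
θ θ f = -(45/4)x^3
θ θ θ f = -(135/4)x^3
(-(θ^3)) f = (135/4)x^3
(Δ + 3(4θ) − (θ^3)) f = -(45/4)x^3 - (15/4)x^2 - (15/4)x - 5/4


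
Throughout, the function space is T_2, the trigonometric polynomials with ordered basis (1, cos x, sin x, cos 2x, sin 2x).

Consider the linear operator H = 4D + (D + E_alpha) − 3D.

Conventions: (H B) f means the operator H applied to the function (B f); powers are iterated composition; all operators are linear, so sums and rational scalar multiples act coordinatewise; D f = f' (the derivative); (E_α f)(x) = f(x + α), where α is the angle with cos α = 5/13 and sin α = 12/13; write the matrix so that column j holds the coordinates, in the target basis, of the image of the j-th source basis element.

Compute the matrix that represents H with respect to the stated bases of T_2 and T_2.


image of 1: 1
image of cos x: (5/13)cos x - (38/13)sin x
image of sin x: (38/13)cos x + (5/13)sin x
image of cos 2x: -(119/169)cos 2x - (796/169)sin 2x
image of sin 2x: (796/169)cos 2x - (119/169)sin 2x
each image's coordinates form column j of the matrix

the matrix is [[1, 0, 0, 0, 0]; [0, 5/13, 38/13, 0, 0]; [0, -38/13, 5/13, 0, 0]; [0, 0, 0, -119/169, 796/169]; [0, 0, 0, -796/169, -119/169]] (rows listed top to bottom)


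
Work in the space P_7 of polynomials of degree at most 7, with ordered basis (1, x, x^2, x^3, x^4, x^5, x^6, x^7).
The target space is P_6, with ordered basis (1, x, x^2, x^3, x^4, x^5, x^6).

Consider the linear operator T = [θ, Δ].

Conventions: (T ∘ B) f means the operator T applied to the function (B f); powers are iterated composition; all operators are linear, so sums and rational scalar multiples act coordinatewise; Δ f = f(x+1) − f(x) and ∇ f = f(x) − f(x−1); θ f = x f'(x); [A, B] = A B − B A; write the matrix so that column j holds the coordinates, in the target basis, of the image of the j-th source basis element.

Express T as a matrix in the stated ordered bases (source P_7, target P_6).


image of 1: 0
image of x: -1
image of x^2: -2x - 2
image of x^3: -3x^2 - 6x - 3
image of x^4: -4x^3 - 12x^2 - 12x - 4
image of x^5: -5x^4 - 20x^3 - 30x^2 - 20x - 5
image of x^6: -6x^5 - 30x^4 - 60x^3 - 60x^2 - 30x - 6
image of x^7: -7x^6 - 42x^5 - 105x^4 - 140x^3 - 105x^2 - 42x - 7
each image's coordinates form column j of the matrix

the matrix is [[0, -1, -2, -3, -4, -5, -6, -7]; [0, 0, -2, -6, -12, -20, -30, -42]; [0, 0, 0, -3, -12, -30, -60, -105]; [0, 0, 0, 0, -4, -20, -60, -140]; [0, 0, 0, 0, 0, -5, -30, -105]; [0, 0, 0, 0, 0, 0, -6, -42]; [0, 0, 0, 0, 0, 0, 0, -7]] (rows listed top to bottom)


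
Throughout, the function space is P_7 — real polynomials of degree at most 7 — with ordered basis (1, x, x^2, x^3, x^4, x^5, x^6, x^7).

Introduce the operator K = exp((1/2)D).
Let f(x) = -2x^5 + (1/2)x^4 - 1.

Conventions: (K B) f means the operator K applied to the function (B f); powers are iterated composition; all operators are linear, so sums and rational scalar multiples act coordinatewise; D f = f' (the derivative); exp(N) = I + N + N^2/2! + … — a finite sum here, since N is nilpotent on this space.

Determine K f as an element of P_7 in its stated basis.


g(x) = -2x^5 - (9/2)x^4 - 4x^3 - (7/4)x^2 - (3/8)x - 33/32

order-1 term: -5x^4 + x^3
order-2 term: -5x^3 + (3/4)x^2
order-3 term: -(5/2)x^2 + (1/4)x
order-4 term: -(5/8)x + 1/32
order-5 term: -1/16
the series for exp((1/2)D) f terminates at order 5
exp((1/2)D) f = -2x^5 - (9/2)x^4 - 4x^3 - (7/4)x^2 - (3/8)x - 33/32


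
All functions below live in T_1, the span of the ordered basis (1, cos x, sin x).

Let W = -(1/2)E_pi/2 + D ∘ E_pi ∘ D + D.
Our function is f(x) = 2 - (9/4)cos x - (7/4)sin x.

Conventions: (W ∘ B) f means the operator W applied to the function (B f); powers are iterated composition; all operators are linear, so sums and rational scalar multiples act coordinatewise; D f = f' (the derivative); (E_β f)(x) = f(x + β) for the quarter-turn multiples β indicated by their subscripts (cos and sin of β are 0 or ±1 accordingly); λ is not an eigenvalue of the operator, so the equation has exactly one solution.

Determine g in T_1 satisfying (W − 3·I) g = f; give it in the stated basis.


the result is g(x) = -4/7 + (43/34)cos x + (19/34)sin x

write g with unknown coordinates in the stated basis and equate coefficients in (W − 3·I) g = f
solving from the highest basis element down gives g = -4/7 + (43/34)cos x + (19/34)sin x
check: W g = 2/7 + (105/68)cos x - (5/68)sin x
so W g − 3·g = 2 - (9/4)cos x - (7/4)sin x = f ✓


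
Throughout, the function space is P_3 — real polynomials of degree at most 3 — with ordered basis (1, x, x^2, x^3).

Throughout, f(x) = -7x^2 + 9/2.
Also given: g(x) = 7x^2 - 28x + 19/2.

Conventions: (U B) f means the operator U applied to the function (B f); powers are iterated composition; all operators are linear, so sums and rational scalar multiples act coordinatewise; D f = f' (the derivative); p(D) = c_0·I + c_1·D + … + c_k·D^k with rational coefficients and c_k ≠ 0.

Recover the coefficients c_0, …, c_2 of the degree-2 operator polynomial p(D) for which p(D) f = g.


D^0 f = -7x^2 + 9/2
D^1 f = -14x
D^2 f = -14
matching coefficients of g against c_0 f + c_1 Df + … from the top degree down determines the c_i
solution: c_0 = -1, c_1 = 2, c_2 = -1

c_0 = -1, c_1 = 2, c_2 = -1


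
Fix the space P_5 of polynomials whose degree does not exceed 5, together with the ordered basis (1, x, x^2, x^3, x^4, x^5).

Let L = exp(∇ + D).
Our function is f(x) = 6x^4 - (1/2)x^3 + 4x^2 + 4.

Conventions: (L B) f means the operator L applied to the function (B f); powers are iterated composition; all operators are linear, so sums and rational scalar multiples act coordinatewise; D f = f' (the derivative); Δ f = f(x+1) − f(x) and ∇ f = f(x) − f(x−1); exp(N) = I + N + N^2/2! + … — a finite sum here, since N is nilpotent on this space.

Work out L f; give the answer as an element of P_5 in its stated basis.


the image equals g(x) = 6x^4 + (95/2)x^3 + 109x^2 + (167/2)x + 53/2

order-1 term: 48x^3 - 39x^2 + (83/2)x - 21/2
order-2 term: 144x^2 - 150x + 85
order-3 term: 192x - 148
order-4 term: 96
the series for exp(∇ + D) f terminates at order 4
exp(∇ + D) f = 6x^4 + (95/2)x^3 + 109x^2 + (167/2)x + 53/2


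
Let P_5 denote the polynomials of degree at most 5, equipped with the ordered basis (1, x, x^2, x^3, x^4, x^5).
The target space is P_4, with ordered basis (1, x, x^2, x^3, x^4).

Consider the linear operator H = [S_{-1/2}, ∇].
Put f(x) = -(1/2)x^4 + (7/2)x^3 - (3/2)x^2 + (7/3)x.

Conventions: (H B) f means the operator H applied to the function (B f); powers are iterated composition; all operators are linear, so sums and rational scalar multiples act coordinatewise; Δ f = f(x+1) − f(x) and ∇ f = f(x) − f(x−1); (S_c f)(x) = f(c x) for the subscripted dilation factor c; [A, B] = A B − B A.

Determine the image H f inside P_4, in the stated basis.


g(x) = (3/8)x^3 + (9/2)x^2 + (117/16)x + 289/32

∇ f = -2x^3 + (27/2)x^2 - (31/2)x + 47/6
S_{-1/2} ∇ f = (1/4)x^3 + (27/8)x^2 + (31/4)x + 47/6
S_{-1/2} f = -(1/32)x^4 - (7/16)x^3 - (3/8)x^2 - (7/6)x
∇ S_{-1/2} f = -(1/8)x^3 - (9/8)x^2 + (7/16)x - 115/96
[S_{-1/2}, ∇] f = (3/8)x^3 + (9/2)x^2 + (117/16)x + 289/32


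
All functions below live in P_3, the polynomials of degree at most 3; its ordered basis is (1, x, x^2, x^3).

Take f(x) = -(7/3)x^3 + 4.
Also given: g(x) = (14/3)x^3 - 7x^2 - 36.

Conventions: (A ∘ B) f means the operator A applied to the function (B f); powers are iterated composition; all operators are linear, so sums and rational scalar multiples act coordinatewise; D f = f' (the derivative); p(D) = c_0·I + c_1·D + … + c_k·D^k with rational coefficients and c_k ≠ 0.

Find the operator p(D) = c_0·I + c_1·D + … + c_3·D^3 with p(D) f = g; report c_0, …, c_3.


p(D) = -2·I + D + 2·D^3, i.e. c_0 = -2, c_1 = 1, c_2 = 0, c_3 = 2

D^0 f = -(7/3)x^3 + 4
D^1 f = -7x^2
D^2 f = -14x
D^3 f = -14
matching coefficients of g against c_0 f + c_1 Df + … from the top degree down determines the c_i
solution: c_0 = -2, c_1 = 1, c_2 = 0, c_3 = 2


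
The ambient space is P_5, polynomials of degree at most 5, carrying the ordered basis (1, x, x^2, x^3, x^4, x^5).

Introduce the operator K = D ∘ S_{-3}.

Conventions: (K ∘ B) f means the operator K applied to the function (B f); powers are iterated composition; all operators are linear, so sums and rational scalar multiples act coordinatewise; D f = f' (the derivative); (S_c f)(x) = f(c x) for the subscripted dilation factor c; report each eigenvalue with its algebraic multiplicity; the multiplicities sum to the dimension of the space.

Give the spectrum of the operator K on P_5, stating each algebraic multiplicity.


image of 1: 0
image of x: -3
image of x^2: 18x
image of x^3: -81x^2
image of x^4: 324x^3
image of x^5: -1215x^4
the matrix is upper triangular; its diagonal is (0, 0, 0, 0, 0, 0)
for a triangular matrix the eigenvalues are the diagonal entries, with algebraic multiplicity their repetition count

λ = 0 (multiplicity 6)


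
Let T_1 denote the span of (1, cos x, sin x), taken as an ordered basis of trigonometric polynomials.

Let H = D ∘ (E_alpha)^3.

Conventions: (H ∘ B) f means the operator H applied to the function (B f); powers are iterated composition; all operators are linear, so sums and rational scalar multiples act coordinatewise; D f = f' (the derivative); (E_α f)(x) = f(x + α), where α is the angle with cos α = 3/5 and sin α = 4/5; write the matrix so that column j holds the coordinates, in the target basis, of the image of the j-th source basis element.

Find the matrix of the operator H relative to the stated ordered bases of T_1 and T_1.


image of 1: 0
image of cos x: -(44/125)cos x + (117/125)sin x
image of sin x: -(117/125)cos x - (44/125)sin x
each image's coordinates form column j of the matrix

the matrix is [[0, 0, 0]; [0, -44/125, -117/125]; [0, 117/125, -44/125]] (rows listed top to bottom)


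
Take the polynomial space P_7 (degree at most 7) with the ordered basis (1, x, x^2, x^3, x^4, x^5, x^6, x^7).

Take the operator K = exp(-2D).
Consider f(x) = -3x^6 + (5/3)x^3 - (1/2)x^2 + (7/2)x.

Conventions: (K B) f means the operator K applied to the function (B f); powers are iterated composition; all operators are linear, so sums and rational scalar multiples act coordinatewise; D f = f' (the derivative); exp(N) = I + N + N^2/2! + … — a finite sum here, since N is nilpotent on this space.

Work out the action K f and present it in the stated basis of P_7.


order-1 term: 36x^5 - 10x^2 + 2x - 7
order-2 term: -180x^4 + 20x - 2
order-3 term: 480x^3 - 40/3
order-4 term: -720x^2
order-5 term: 576x
order-6 term: -192
the series for exp(-2D) f terminates at order 6
exp(-2D) f = -3x^6 + 36x^5 - 180x^4 + (1445/3)x^3 - (1461/2)x^2 + (1203/2)x - 643/3

the image equals g(x) = -3x^6 + 36x^5 - 180x^4 + (1445/3)x^3 - (1461/2)x^2 + (1203/2)x - 643/3


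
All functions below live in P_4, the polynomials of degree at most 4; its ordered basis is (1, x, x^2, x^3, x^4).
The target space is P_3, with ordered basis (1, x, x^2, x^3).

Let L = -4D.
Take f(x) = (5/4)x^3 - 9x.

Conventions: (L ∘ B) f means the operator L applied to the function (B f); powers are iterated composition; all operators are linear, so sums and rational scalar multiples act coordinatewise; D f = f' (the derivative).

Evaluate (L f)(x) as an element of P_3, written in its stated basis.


g(x) = -15x^2 + 36

D f = (15/4)x^2 - 9
(-4D) f = -15x^2 + 36


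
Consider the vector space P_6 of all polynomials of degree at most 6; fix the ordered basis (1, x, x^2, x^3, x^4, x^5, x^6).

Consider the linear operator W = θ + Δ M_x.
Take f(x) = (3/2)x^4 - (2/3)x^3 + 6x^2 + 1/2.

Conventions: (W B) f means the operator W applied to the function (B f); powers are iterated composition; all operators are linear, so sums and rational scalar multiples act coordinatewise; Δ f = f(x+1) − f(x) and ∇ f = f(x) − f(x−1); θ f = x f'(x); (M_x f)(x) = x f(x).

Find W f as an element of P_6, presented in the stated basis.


θ f = 6x^4 - 2x^3 + 12x^2
M_x f = (3/2)x^5 - (2/3)x^4 + 6x^3 + (1/2)x
Δ M_x f = (15/2)x^4 + (37/3)x^3 + 29x^2 + (137/6)x + 22/3
(θ + Δ M_x) f = (27/2)x^4 + (31/3)x^3 + 41x^2 + (137/6)x + 22/3

the image equals g(x) = (27/2)x^4 + (31/3)x^3 + 41x^2 + (137/6)x + 22/3


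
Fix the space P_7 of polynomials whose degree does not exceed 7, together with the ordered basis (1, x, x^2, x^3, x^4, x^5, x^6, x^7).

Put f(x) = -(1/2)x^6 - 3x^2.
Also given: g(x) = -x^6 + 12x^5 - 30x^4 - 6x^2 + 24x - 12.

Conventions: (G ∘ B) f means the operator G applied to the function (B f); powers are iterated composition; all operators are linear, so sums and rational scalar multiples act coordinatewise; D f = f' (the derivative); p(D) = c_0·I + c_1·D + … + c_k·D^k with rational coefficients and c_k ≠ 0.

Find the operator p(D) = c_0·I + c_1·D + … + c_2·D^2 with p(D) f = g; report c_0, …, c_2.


c_0 = 2, c_1 = -4, c_2 = 2

D^0 f = -(1/2)x^6 - 3x^2
D^1 f = -3x^5 - 6x
D^2 f = -15x^4 - 6
matching coefficients of g against c_0 f + c_1 Df + … from the top degree down determines the c_i
solution: c_0 = 2, c_1 = -4, c_2 = 2


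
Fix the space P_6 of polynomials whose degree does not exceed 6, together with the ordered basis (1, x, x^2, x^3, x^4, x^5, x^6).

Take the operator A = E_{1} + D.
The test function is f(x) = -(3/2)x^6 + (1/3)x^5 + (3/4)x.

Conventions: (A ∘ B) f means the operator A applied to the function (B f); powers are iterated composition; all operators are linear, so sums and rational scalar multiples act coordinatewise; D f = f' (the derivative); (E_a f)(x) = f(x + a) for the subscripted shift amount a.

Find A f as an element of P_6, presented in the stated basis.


the result is g(x) = -(3/2)x^6 - (53/3)x^5 - (115/6)x^4 - (80/3)x^3 - (115/6)x^2 - (79/12)x + 1/3

E_{1} f = -(3/2)x^6 - (26/3)x^5 - (125/6)x^4 - (80/3)x^3 - (115/6)x^2 - (79/12)x - 5/12
D f = -9x^5 + (5/3)x^4 + 3/4
(E_{1} + D) f = -(3/2)x^6 - (53/3)x^5 - (115/6)x^4 - (80/3)x^3 - (115/6)x^2 - (79/12)x + 1/3


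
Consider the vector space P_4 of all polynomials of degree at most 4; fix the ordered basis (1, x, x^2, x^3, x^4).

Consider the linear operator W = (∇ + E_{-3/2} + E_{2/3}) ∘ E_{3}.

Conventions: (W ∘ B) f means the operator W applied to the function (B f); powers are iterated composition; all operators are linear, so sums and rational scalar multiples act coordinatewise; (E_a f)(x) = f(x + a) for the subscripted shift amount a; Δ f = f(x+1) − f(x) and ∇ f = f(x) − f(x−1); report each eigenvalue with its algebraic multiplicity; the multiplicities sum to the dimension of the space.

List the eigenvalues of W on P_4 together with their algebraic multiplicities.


λ = 2 (multiplicity 5)

image of 1: 2
image of x: 2x + 37/6
image of x^2: 2x^2 + (37/3)x + 745/36
image of x^3: 2x^3 + (37/2)x^2 + (745/12)x + 15481/216
image of x^4: 2x^4 + (74/3)x^3 + (745/6)x^2 + (15481/54)x + 325057/1296
the matrix is upper triangular; its diagonal is (2, 2, 2, 2, 2)
for a triangular matrix the eigenvalues are the diagonal entries, with algebraic multiplicity their repetition count


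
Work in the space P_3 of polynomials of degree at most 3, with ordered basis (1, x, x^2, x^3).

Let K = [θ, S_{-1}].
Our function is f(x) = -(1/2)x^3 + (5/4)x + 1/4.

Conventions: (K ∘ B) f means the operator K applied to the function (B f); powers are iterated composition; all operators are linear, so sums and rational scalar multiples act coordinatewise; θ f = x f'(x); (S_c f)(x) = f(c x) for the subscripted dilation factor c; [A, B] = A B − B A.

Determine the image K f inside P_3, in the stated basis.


the image equals g(x) = 0

S_{-1} f = (1/2)x^3 - (5/4)x + 1/4
θ S_{-1} f = (3/2)x^3 - (5/4)x
θ f = -(3/2)x^3 + (5/4)x
S_{-1} θ f = (3/2)x^3 - (5/4)x
[θ, S_{-1}] f = 0


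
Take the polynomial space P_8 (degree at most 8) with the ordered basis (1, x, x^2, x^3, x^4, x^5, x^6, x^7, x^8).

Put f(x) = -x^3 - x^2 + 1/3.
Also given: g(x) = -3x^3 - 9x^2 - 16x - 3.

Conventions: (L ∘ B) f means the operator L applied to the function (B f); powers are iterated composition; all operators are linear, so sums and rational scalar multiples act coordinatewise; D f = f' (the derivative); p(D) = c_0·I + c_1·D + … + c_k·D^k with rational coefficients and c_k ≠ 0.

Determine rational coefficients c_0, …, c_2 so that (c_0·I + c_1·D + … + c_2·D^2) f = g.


D^0 f = -x^3 - x^2 + 1/3
D^1 f = -3x^2 - 2x
D^2 f = -6x - 2
matching coefficients of g against c_0 f + c_1 Df + … from the top degree down determines the c_i
solution: c_0 = 3, c_1 = 2, c_2 = 2

p(D) = 3·I + 2·D + 2·D^2, i.e. c_0 = 3, c_1 = 2, c_2 = 2


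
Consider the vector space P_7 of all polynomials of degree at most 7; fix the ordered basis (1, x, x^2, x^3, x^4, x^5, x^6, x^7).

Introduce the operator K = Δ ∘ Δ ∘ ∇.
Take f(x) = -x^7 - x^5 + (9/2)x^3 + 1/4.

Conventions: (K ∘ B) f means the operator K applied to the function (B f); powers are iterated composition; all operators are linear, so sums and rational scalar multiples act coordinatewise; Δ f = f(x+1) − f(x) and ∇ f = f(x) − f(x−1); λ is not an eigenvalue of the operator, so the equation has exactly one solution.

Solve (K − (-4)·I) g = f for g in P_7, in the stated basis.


write g with unknown coordinates in the stated basis and equate coefficients in (K − (-4)·I) g = f
solving from the highest basis element down gives g = -(1/4)x^7 - (1/4)x^5 + (105/8)x^4 + (219/8)x^3 + (345/8)x^2 - (195/4)x - 565/8
check: K g = -(105/2)x^4 - 105x^3 - (345/2)x^2 + 195x + 1131/4
so K g − (-4)·g = -x^7 - x^5 + (9/2)x^3 + 1/4 = f ✓

the image equals g(x) = -(1/4)x^7 - (1/4)x^5 + (105/8)x^4 + (219/8)x^3 + (345/8)x^2 - (195/4)x - 565/8


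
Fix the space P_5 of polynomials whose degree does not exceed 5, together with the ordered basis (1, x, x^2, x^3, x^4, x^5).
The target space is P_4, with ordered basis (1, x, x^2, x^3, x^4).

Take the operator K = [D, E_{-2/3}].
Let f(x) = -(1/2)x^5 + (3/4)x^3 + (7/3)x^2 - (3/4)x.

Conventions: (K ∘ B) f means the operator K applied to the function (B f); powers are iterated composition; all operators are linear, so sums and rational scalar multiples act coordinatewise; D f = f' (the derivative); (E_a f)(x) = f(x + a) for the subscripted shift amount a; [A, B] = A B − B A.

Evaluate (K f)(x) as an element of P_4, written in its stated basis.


the result is g(x) = 0

E_{-2/3} f = -(1/2)x^5 + (5/3)x^4 - (53/36)x^3 + (125/54)x^2 - (1087/324)x + 671/486
D E_{-2/3} f = -(5/2)x^4 + (20/3)x^3 - (53/12)x^2 + (125/27)x - 1087/324
D f = -(5/2)x^4 + (9/4)x^2 + (14/3)x - 3/4
E_{-2/3} D f = -(5/2)x^4 + (20/3)x^3 - (53/12)x^2 + (125/27)x - 1087/324
[D, E_{-2/3}] f = 0


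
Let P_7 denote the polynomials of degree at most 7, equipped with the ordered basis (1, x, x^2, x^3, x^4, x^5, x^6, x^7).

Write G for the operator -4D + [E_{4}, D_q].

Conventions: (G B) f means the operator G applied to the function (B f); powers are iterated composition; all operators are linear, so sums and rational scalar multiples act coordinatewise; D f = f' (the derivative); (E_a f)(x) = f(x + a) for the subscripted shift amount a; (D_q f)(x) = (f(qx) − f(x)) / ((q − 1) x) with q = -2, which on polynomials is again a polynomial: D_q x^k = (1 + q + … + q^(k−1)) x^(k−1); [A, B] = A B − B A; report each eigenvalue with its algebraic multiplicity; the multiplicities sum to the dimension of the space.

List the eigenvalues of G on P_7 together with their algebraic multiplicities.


λ = 0 (multiplicity 8)

image of 1: 0
image of x: -4
image of x^2: -8x - 12
image of x^3: -12x^2 + 36x
image of x^4: -16x^3 - 108x^2 - 144x - 576
image of x^5: -20x^4 + 276x^3 + 576x^2 + 3456x + 1536
image of x^6: -24x^5 - 684x^4 - 2160x^3 - 17280x^2 - 23040x - 27648
image of x^7: -28x^6 + 1620x^5 + 6624x^4 + 66240x^3 + 138240x^2 + 285696x + 147456
the matrix is upper triangular; its diagonal is (0, 0, 0, 0, 0, 0, 0, 0)
for a triangular matrix the eigenvalues are the diagonal entries, with algebraic multiplicity their repetition count


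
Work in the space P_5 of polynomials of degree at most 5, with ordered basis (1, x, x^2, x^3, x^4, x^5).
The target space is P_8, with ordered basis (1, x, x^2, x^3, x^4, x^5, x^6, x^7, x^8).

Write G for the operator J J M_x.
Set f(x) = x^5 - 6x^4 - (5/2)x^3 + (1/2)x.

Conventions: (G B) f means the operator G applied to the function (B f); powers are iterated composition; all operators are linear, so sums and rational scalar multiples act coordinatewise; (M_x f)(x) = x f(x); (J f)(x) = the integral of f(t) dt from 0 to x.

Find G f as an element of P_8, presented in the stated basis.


g(x) = (1/56)x^8 - (1/7)x^7 - (1/12)x^6 + (1/24)x^4

M_x f = x^6 - 6x^5 - (5/2)x^4 + (1/2)x^2
J M_x f = (1/7)x^7 - x^6 - (1/2)x^5 + (1/6)x^3
J (J M_x) f = (1/56)x^8 - (1/7)x^7 - (1/12)x^6 + (1/24)x^4


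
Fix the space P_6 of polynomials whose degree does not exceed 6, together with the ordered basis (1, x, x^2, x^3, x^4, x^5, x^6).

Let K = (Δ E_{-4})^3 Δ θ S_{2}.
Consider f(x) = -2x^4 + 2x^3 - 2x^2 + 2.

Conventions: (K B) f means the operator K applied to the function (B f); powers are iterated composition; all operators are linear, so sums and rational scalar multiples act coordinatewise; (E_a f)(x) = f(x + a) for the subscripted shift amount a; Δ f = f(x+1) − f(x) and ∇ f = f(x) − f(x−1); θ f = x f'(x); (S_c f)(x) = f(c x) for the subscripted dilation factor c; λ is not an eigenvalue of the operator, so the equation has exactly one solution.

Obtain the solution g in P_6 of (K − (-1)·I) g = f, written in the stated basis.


the image equals g(x) = -2x^4 + 2x^3 - 2x^2 + 3074

write g with unknown coordinates in the stated basis and equate coefficients in (K − (-1)·I) g = f
solving from the highest basis element down gives g = -2x^4 + 2x^3 - 2x^2 + 3074
check: K g = -3072
so K g − (-1)·g = -2x^4 + 2x^3 - 2x^2 + 2 = f ✓


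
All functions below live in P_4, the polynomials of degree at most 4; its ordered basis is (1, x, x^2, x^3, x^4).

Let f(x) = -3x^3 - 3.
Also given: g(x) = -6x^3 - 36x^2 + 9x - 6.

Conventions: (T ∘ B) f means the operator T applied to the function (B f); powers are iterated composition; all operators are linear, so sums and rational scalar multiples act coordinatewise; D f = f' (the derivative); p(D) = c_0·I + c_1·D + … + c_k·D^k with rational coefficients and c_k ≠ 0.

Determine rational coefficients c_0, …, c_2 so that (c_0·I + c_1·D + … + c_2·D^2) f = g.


D^0 f = -3x^3 - 3
D^1 f = -9x^2
D^2 f = -18x
matching coefficients of g against c_0 f + c_1 Df + … from the top degree down determines the c_i
solution: c_0 = 2, c_1 = 4, c_2 = -1/2

p(D) = 2·I + 4·D − (1/2)·D^2, i.e. c_0 = 2, c_1 = 4, c_2 = -1/2


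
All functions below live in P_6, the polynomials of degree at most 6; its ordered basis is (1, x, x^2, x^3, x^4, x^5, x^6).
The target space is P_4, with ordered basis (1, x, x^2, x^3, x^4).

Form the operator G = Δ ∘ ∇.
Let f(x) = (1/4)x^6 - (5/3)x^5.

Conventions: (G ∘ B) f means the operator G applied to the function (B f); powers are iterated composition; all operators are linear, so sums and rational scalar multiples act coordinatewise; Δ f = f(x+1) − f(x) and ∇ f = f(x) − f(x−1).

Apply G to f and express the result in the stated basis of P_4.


the result is g(x) = (15/2)x^4 - (100/3)x^3 + (15/2)x^2 - (50/3)x + 1/2

∇ f = (3/2)x^5 - (145/12)x^4 + (65/3)x^3 - (245/12)x^2 + (59/6)x - 23/12
Δ ∇ f = (15/2)x^4 - (100/3)x^3 + (15/2)x^2 - (50/3)x + 1/2


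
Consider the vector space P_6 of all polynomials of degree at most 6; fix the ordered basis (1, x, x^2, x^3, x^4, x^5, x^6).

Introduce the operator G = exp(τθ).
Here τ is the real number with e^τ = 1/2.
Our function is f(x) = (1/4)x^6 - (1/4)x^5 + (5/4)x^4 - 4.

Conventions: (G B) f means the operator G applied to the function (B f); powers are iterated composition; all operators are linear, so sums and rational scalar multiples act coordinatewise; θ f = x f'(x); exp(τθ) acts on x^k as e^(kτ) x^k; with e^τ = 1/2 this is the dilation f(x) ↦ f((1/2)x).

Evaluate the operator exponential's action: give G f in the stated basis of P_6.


the result is g(x) = (1/256)x^6 - (1/128)x^5 + (5/64)x^4 - 4

exp(τθ) x^k = e^(kτ) x^k; with e^τ = 1/2 this sends x^k to (1/2)^k x^k
x^4 ↦ 1/16 x^4
x^5 ↦ 1/32 x^5
x^6 ↦ 1/64 x^6
applying this coordinatewise to f: exp(τθ) f = (1/256)x^6 - (1/128)x^5 + (5/64)x^4 - 4


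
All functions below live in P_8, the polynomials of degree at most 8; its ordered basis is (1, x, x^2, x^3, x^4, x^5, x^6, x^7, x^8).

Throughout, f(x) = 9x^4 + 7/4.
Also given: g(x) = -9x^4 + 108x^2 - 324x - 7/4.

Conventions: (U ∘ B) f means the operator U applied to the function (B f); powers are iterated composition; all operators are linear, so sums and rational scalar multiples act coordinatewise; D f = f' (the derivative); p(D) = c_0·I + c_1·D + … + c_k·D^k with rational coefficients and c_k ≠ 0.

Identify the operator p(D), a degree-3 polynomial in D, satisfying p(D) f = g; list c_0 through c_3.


p(D) = -I + D^2 − (3/2)·D^3, i.e. c_0 = -1, c_1 = 0, c_2 = 1, c_3 = -3/2

D^0 f = 9x^4 + 7/4
D^1 f = 36x^3
D^2 f = 108x^2
D^3 f = 216x
matching coefficients of g against c_0 f + c_1 Df + … from the top degree down determines the c_i
solution: c_0 = -1, c_1 = 0, c_2 = 1, c_3 = -3/2
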